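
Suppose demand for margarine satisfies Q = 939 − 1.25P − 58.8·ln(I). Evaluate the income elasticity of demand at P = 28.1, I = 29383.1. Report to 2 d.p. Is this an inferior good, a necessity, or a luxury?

At P = 28.1, I = 29383.1: Q = 298.930.
Holding P constant, ∂Q/∂I = -58.8/I = -0.00200115.
η_I = (∂Q/∂I)·(I/Q) = -0.00200115 × (29383.1/298.930) = -0.20.
Since η < 0, this is an inferior good.

-0.20 (inferior good)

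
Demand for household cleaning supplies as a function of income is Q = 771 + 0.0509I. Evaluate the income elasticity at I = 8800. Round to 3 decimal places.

At I = 8800: Q = 1218.920.
dQ/dI = 0.0509.
η = (dQ/dI)·(I/Q) = 0.0509 × (8800/1218.920) = 0.367.

0.367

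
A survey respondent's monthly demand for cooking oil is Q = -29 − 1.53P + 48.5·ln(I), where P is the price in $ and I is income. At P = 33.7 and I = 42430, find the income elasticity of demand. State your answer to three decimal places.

0.111

At P = 33.7, I = 42430: Q = 436.236.
Holding P constant, ∂Q/∂I = 48.5/I = 0.00114306.
η_I = (∂Q/∂I)·(I/Q) = 0.00114306 × (42430/436.236) = 0.111.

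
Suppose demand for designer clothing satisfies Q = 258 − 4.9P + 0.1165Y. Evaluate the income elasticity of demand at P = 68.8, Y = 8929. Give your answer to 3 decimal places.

At P = 68.8, Y = 8929: Q = 961.109.
Holding P constant, ∂Q/∂Y = 0.1165.
η_Y = (∂Q/∂Y)·(Y/Q) = 0.1165 × (8929/961.109) = 1.082.

1.082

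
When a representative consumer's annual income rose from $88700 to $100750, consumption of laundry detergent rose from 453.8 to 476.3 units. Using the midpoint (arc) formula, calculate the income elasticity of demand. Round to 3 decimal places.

0.380

ΔQ = 476.3 − 453.8 = 22.5; midpoint Q̄ = (453.8 + 476.3)/2 = 465.05.
ΔI = 100750 − 88700 = 12050; midpoint Ī = (88700 + 100750)/2 = 94725.
η = (ΔQ/Q̄) ÷ (ΔI/Ī) = (22.5/465.05) ÷ (12050/94725) = 0.380.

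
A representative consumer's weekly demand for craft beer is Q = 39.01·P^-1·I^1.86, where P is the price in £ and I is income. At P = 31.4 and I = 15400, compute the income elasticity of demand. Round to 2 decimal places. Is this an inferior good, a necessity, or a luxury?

For a multiplicative demand Q = A·P^α·I^β, the income elasticity is β everywhere.
Here β = 1.86, so η = 1.86.
Since η > 1, this is a luxury.

1.86 (luxury)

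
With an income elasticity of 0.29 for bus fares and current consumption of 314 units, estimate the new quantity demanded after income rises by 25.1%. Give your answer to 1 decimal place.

%ΔQ ≈ η × %ΔI = 0.29 × 25.1% = 7.279%.
New Q ≈ 314 × (1 + 0.07279) = 336.9.

336.9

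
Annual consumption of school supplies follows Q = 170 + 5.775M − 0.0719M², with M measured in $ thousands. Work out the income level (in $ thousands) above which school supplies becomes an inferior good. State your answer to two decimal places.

dQ/dM = 5.775 − 0.1438M.
The good is inferior where dQ/dM < 0. Setting dQ/dM = 0 gives M = 5.775 / 0.1438 = 40.16.

40.16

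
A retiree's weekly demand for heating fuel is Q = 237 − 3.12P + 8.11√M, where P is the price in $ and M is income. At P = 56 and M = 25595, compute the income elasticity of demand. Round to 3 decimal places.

At P = 56, M = 25595: Q = 1359.753.
Holding P constant, ∂Q/∂M = 8.11/(2√M) = 0.0253462.
η_M = (∂Q/∂M)·(M/Q) = 0.0253462 × (25595/1359.753) = 0.477.

0.477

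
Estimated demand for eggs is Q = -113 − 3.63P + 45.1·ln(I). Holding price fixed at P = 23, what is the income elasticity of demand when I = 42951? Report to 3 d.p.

0.158

At P = 23, I = 42951: Q = 284.628.
Holding P constant, ∂Q/∂I = 45.1/I = 0.00105003.
η_I = (∂Q/∂I)·(I/Q) = 0.00105003 × (42951/284.628) = 0.158.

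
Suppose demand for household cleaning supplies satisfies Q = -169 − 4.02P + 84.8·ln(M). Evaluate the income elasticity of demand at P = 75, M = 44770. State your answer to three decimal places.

0.194

At P = 75, M = 44770: Q = 437.648.
Holding P constant, ∂Q/∂M = 84.8/M = 0.00189413.
η_M = (∂Q/∂M)·(M/Q) = 0.00189413 × (44770/437.648) = 0.194.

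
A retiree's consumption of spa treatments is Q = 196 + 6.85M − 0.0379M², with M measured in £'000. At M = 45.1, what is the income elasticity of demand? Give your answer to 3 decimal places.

At M = 45.1: Q = 427.8460.
dQ/dM = 6.85 − 0.0758M = 3.43142.
η = (dQ/dM)·(M/Q) = 3.43142 × (45.1/427.8460) = 0.362.

0.362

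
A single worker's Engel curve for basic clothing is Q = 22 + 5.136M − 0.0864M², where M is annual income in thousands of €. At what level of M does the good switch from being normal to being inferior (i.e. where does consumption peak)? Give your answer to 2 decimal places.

29.72

dQ/dM = 5.136 − 0.1728M.
The good is inferior where dQ/dM < 0. Setting dQ/dM = 0 gives M = 5.136 / 0.1728 = 29.72.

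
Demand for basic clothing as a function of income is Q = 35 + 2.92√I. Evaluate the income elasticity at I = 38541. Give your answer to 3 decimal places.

At I = 38541: Q = 608.250.
dQ/dI = 2.92/(2√I) = 0.00743689 at this income.
η = (dQ/dI)·(I/Q) = 0.00743689 × (38541/608.250) = 0.471.

0.471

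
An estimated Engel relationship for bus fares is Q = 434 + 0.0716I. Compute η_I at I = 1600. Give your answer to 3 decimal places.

0.209

At I = 1600: Q = 548.560.
dQ/dI = 0.0716.
η = (dQ/dI)·(I/Q) = 0.0716 × (1600/548.560) = 0.209.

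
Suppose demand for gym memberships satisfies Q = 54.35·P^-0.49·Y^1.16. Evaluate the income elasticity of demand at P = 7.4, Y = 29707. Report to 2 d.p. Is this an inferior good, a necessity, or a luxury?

1.16 (luxury)

For a multiplicative demand Q = A·P^α·Y^β, the income elasticity is β everywhere.
Here β = 1.16, so η = 1.16.
Since η > 1, this is a luxury.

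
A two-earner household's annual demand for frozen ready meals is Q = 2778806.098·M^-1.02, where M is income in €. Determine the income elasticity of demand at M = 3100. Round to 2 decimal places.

-1.02

For Q = A·M^β the income elasticity is constant and equal to β.
Here β = -1.02, so η = -1.02.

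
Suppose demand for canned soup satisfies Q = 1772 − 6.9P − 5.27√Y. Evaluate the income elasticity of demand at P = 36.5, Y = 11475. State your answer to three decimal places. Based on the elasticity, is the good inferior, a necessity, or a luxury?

-0.295 (inferior good)

At P = 36.5, Y = 11475: Q = 955.620.
Holding P constant, ∂Q/∂Y = -5.27/(2√Y) = -0.0245983.
η_Y = (∂Q/∂Y)·(Y/Q) = -0.0245983 × (11475/955.620) = -0.295.
Since η < 0, this is an inferior good.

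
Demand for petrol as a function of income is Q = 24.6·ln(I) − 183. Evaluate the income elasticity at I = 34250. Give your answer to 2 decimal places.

At I = 34250: Q = 73.859.
dQ/dI = 24.6/I = 0.000718248 at this income.
η = (dQ/dI)·(I/Q) = 0.000718248 × (34250/73.859) = 0.33.

0.33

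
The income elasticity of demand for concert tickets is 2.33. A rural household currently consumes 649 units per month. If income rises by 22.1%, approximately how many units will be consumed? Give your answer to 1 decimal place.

%ΔQ ≈ η × %ΔI = 2.33 × 22.1% = 51.493%.
New Q ≈ 649 × (1 + 0.51493) = 983.2.

983.2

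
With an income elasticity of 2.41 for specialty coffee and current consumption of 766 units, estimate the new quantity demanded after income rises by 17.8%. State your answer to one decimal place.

1094.6

%ΔQ ≈ η × %ΔI = 2.41 × 17.8% = 42.898%.
New Q ≈ 766 × (1 + 0.42898) = 1094.6.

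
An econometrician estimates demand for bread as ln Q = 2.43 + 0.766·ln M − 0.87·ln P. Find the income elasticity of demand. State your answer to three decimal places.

0.766

In a log-linear demand, the coefficient on ln M is the income elasticity.
So η = 0.766.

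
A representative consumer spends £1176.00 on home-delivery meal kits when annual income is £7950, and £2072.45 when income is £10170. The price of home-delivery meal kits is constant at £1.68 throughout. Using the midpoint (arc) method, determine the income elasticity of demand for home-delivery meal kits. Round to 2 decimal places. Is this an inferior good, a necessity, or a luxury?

With a constant price, Q₁ = 1176.00/1.68 = 700.000 and Q₂ = 2072.45/1.68 = 1233.601 (equivalently, work directly with expenditure since P cancels).
Midpoint %ΔQ = (2072.45 − 1176.00)/1624.23 = 0.55192; midpoint %ΔI = (10170 − 7950)/9060 = 0.24503.
η = 0.55192 / 0.24503 = 2.25.
η > 1 ⇒ luxury.

2.25 (luxury)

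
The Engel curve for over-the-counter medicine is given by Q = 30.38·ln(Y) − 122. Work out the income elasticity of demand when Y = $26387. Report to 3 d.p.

0.162

At Y = 26387: Q = 187.287.
dQ/dY = 30.38/Y = 0.00115132 at this income.
η = (dQ/dY)·(Y/Q) = 0.00115132 × (26387/187.287) = 0.162.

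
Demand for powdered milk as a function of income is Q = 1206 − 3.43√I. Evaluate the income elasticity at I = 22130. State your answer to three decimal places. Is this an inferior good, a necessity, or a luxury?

At I = 22130: Q = 695.748.
dQ/dI = -3.43/(2√I) = -0.0115285 at this income.
η = (dQ/dI)·(I/Q) = -0.0115285 × (22130/695.748) = -0.367.
Since η < 0, the good is an inferior good.

-0.367 (inferior good)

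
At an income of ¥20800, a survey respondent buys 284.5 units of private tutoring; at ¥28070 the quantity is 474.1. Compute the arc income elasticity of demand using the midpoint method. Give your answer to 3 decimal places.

1.680

ΔQ = 474.1 − 284.5 = 189.6; midpoint Q̄ = (284.5 + 474.1)/2 = 379.3.
ΔI = 28070 − 20800 = 7270; midpoint Ī = (20800 + 28070)/2 = 24435.
η = (ΔQ/Q̄) ÷ (ΔI/Ī) = (189.6/379.3) ÷ (7270/24435) = 1.680.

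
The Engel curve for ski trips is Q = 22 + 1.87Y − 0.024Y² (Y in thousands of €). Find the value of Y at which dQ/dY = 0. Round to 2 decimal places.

38.96

dQ/dY = 1.87 − 0.048Y.
The good is inferior where dQ/dY < 0. Setting dQ/dY = 0 gives Y = 1.87 / 0.048 = 38.96.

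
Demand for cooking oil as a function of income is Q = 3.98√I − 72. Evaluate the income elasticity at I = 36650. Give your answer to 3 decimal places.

0.552

At I = 36650: Q = 689.939.
dQ/dI = 3.98/(2√I) = 0.0103948 at this income.
η = (dQ/dI)·(I/Q) = 0.0103948 × (36650/689.939) = 0.552.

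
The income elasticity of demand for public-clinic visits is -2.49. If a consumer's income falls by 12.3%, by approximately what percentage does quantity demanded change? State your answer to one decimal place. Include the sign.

%ΔQ ≈ η × %ΔI = -2.49 × (-12.3%) = 30.6%.

30.6%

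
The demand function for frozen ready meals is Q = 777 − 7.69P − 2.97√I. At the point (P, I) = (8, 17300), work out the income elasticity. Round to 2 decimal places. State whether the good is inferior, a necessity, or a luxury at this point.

At P = 8, I = 17300: Q = 324.837.
Holding P constant, ∂Q/∂I = -2.97/(2√I) = -0.0112902.
η_I = (∂Q/∂I)·(I/Q) = -0.0112902 × (17300/324.837) = -0.60.
Since η < 0, this is an inferior good.

-0.60 (inferior good)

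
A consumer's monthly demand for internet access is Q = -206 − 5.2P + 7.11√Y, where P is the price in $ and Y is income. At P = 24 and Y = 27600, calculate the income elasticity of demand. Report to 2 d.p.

At P = 24, Y = 27600: Q = 850.402.
Holding P constant, ∂Q/∂Y = 7.11/(2√Y) = 0.0213986.
η_Y = (∂Q/∂Y)·(Y/Q) = 0.0213986 × (27600/850.402) = 0.69.

0.69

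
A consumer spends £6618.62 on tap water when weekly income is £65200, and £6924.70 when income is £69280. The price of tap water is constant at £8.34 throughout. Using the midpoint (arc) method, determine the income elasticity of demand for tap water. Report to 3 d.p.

With a constant price, Q₁ = 6618.62/8.34 = 793.600 and Q₂ = 6924.70/8.34 = 830.300 (equivalently, work directly with expenditure since P cancels).
Midpoint %ΔQ = (6924.70 − 6618.62)/6771.66 = 0.04520; midpoint %ΔI = (69280 − 65200)/67240 = 0.06068.
η = 0.04520 / 0.06068 = 0.745.

0.745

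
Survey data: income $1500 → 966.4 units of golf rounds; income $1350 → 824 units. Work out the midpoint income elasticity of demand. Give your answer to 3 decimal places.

1.511

ΔQ = 824 − 966.4 = -142.4; midpoint Q̄ = (966.4 + 824)/2 = 895.2.
ΔI = 1350 − 1500 = -150; midpoint Ī = (1500 + 1350)/2 = 1425.
η = (ΔQ/Q̄) ÷ (ΔI/Ī) = (-142.4/895.2) ÷ (-150/1425) = 1.511.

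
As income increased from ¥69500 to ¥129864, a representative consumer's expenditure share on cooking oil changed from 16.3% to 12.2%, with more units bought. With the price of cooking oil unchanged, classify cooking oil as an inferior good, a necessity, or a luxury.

Quantity rises but the budget share falls as income rises, so 0 < η < 1.

necessity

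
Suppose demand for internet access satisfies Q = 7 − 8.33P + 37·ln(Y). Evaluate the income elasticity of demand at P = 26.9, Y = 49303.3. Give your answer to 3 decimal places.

At P = 26.9, Y = 49303.3: Q = 182.736.
Holding P constant, ∂Q/∂Y = 37/Y = 0.000750457.
η_Y = (∂Q/∂Y)·(Y/Q) = 0.000750457 × (49303.3/182.736) = 0.202.

0.202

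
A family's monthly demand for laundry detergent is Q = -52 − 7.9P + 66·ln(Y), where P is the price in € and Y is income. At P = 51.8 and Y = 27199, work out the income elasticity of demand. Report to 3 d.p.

At P = 51.8, Y = 27199: Q = 212.702.
Holding P constant, ∂Q/∂Y = 66/Y = 0.00242656.
η_Y = (∂Q/∂Y)·(Y/Q) = 0.00242656 × (27199/212.702) = 0.310.

0.310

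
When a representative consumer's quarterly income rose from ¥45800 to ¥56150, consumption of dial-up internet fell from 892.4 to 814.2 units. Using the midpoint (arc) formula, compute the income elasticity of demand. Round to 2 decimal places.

-0.45

ΔQ = 814.2 − 892.4 = -78.2; midpoint Q̄ = (892.4 + 814.2)/2 = 853.3.
ΔI = 56150 − 45800 = 10350; midpoint Ī = (45800 + 56150)/2 = 50975.
η = (ΔQ/Q̄) ÷ (ΔI/Ī) = (-78.2/853.3) ÷ (10350/50975) = -0.45.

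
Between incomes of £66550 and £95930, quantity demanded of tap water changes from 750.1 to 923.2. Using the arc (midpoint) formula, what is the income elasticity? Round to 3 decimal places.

0.572

ΔQ = 923.2 − 750.1 = 173.1; midpoint Q̄ = (750.1 + 923.2)/2 = 836.65.
ΔI = 95930 − 66550 = 29380; midpoint Ī = (66550 + 95930)/2 = 81240.
η = (ΔQ/Q̄) ÷ (ΔI/Ī) = (173.1/836.65) ÷ (29380/81240) = 0.572.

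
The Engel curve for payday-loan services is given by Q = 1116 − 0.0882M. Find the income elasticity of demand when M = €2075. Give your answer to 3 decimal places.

At M = 2075: Q = 932.985.
dQ/dM = −0.0882.
η = (dQ/dM)·(M/Q) = -0.0882 × (2075/932.985) = -0.196.

-0.196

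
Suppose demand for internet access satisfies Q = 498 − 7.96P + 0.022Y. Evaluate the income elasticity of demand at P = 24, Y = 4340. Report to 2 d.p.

At P = 24, Y = 4340: Q = 402.440.
Holding P constant, ∂Q/∂Y = 0.022.
η_Y = (∂Q/∂Y)·(Y/Q) = 0.022 × (4340/402.440) = 0.24.

0.24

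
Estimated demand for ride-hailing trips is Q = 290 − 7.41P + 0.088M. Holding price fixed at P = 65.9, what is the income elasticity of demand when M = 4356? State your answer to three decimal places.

At P = 65.9, M = 4356: Q = 185.009.
Holding P constant, ∂Q/∂M = 0.088.
η_M = (∂Q/∂M)·(M/Q) = 0.088 × (4356/185.009) = 2.072.

2.072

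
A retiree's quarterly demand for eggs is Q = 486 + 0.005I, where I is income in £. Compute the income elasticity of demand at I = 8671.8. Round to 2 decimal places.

0.08

At I = 8671.8: Q = 529.359.
dQ/dI = 0.005.
η = (dQ/dI)·(I/Q) = 0.005 × (8671.8/529.359) = 0.08.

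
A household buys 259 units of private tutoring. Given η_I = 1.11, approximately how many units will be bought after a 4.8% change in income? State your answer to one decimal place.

272.8

%ΔQ ≈ η × %ΔI = 1.11 × 4.8% = 5.328%.
New Q ≈ 259 × (1 + 0.05328) = 272.8.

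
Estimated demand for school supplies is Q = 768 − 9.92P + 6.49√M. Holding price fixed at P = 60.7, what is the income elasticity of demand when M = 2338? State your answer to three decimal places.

0.327

At P = 60.7, M = 2338: Q = 479.666.
Holding P constant, ∂Q/∂M = 6.49/(2√M) = 0.0671108.
η_M = (∂Q/∂M)·(M/Q) = 0.0671108 × (2338/479.666) = 0.327.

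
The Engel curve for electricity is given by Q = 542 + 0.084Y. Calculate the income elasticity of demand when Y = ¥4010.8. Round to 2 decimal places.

0.38

At Y = 4010.8: Q = 878.907.
dQ/dY = 0.084.
η = (dQ/dY)·(Y/Q) = 0.084 × (4010.8/878.907) = 0.38.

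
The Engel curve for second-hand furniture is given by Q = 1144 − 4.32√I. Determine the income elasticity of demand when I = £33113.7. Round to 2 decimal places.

-1.10

At I = 33113.7: Q = 357.882.
dQ/dI = -4.32/(2√I) = -0.01187 at this income.
η = (dQ/dI)·(I/Q) = -0.01187 × (33113.7/357.882) = -1.10.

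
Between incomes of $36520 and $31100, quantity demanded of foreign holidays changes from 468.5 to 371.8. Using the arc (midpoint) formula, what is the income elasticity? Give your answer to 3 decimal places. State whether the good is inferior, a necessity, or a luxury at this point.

ΔQ = 371.8 − 468.5 = -96.7; midpoint Q̄ = (468.5 + 371.8)/2 = 420.15.
ΔI = 31100 − 36520 = -5420; midpoint Ī = (36520 + 31100)/2 = 33810.
η = (ΔQ/Q̄) ÷ (ΔI/Ī) = (-96.7/420.15) ÷ (-5420/33810) = 1.436.
η > 1 ⇒ luxury.

1.436 (luxury)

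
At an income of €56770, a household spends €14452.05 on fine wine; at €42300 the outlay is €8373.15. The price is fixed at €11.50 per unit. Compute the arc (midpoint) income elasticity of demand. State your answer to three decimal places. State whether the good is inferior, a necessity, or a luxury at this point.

With a constant price, Q₁ = 14452.05/11.50 = 1256.700 and Q₂ = 8373.15/11.50 = 728.100 (equivalently, work directly with expenditure since P cancels).
Midpoint %ΔQ = (8373.15 − 14452.05)/11412.60 = -0.53265; midpoint %ΔI = (42300 − 56770)/49535 = -0.29212.
η = -0.53265 / -0.29212 = 1.823.
η > 1 ⇒ luxury.

1.823 (luxury)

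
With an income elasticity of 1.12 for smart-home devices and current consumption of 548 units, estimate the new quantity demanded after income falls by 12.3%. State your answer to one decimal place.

472.5

%ΔQ ≈ η × %ΔI = 1.12 × (-12.3%) = -13.776%.
New Q ≈ 548 × (1 − 0.13776) = 472.5.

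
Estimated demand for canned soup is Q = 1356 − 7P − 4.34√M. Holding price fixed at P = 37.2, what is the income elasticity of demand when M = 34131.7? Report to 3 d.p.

At P = 37.2, M = 34131.7: Q = 293.795.
Holding P constant, ∂Q/∂M = -4.34/(2√M) = -0.0117458.
η_M = (∂Q/∂M)·(M/Q) = -0.0117458 × (34131.7/293.795) = -1.365.

-1.365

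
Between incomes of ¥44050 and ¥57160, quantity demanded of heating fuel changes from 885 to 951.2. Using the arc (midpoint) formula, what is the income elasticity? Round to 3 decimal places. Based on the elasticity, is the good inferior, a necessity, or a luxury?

0.278 (necessity)

ΔQ = 951.2 − 885 = 66.2; midpoint Q̄ = (885 + 951.2)/2 = 918.1.
ΔI = 57160 − 44050 = 13110; midpoint Ī = (44050 + 57160)/2 = 50605.
η = (ΔQ/Q̄) ÷ (ΔI/Ī) = (66.2/918.1) ÷ (13110/50605) = 0.278.
0 < η < 1 ⇒ necessity.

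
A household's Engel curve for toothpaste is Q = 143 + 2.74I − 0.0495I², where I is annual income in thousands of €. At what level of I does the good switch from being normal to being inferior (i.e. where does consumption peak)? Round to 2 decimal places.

dQ/dI = 2.74 − 0.099I.
The good is inferior where dQ/dI < 0. Setting dQ/dI = 0 gives I = 2.74 / 0.099 = 27.68.

27.68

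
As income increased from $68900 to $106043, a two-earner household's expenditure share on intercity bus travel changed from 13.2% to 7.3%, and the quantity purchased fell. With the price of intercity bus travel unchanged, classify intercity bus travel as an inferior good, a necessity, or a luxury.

Quantity demanded falls as income rises, so η < 0.

inferior good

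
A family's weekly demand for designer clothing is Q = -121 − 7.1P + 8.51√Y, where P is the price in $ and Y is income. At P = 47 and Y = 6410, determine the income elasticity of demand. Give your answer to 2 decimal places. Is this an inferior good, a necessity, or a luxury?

At P = 47, Y = 6410: Q = 226.632.
Holding P constant, ∂Q/∂Y = 8.51/(2√Y) = 0.053146.
η_Y = (∂Q/∂Y)·(Y/Q) = 0.053146 × (6410/226.632) = 1.50.
Since η > 1, this is a luxury.

1.50 (luxury)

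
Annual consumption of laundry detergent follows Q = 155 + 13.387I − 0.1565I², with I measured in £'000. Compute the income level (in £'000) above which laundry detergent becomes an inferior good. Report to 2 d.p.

42.77

dQ/dI = 13.387 − 0.313I.
The good is inferior where dQ/dI < 0. Setting dQ/dI = 0 gives I = 13.387 / 0.313 = 42.77.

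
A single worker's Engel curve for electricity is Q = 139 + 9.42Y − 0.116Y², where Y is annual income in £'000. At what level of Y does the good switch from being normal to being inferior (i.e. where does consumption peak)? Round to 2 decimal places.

40.60

dQ/dY = 9.42 − 0.232Y.
The good is inferior where dQ/dY < 0. Setting dQ/dY = 0 gives Y = 9.42 / 0.232 = 40.60.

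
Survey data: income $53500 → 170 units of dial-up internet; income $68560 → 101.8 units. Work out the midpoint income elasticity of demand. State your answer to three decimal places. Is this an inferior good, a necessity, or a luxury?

ΔQ = 101.8 − 170 = -68.2; midpoint Q̄ = (170 + 101.8)/2 = 135.9.
ΔI = 68560 − 53500 = 15060; midpoint Ī = (53500 + 68560)/2 = 61030.
η = (ΔQ/Q̄) ÷ (ΔI/Ī) = (-68.2/135.9) ÷ (15060/61030) = -2.034.
η < 0 ⇒ inferior good.

-2.034 (inferior good)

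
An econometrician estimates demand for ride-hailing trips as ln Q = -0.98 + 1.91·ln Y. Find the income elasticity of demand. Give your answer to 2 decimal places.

In a log-linear demand, the coefficient on ln Y is the income elasticity.
So η = 1.91.

1.91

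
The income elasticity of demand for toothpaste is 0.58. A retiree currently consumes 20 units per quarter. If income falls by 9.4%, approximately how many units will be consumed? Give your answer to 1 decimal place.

%ΔQ ≈ η × %ΔI = 0.58 × (-9.4%) = -5.452%.
New Q ≈ 20 × (1 − 0.05452) = 18.9.

18.9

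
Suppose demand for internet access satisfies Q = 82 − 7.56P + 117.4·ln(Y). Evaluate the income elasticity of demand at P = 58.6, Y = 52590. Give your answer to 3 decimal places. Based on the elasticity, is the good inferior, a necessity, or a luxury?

0.128 (necessity)

At P = 58.6, Y = 52590: Q = 915.155.
Holding P constant, ∂Q/∂Y = 117.4/Y = 0.00223236.
η_Y = (∂Q/∂Y)·(Y/Q) = 0.00223236 × (52590/915.155) = 0.128.
Since 0 < η < 1, this is a necessity.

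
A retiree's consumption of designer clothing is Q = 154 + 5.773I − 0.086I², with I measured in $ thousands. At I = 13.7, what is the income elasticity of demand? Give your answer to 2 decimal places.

0.22

At I = 13.7: Q = 216.9488.
dQ/dI = 5.773 − 0.172I = 3.41660.
η = (dQ/dI)·(I/Q) = 3.41660 × (13.7/216.9488) = 0.22.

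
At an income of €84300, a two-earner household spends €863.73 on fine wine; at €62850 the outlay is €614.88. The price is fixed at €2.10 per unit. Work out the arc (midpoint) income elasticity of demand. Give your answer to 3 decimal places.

1.155

With a constant price, Q₁ = 863.73/2.10 = 411.300 and Q₂ = 614.88/2.10 = 292.800 (equivalently, work directly with expenditure since P cancels).
Midpoint %ΔQ = (614.88 − 863.73)/739.31 = -0.33660; midpoint %ΔI = (62850 − 84300)/73575 = -0.29154.
η = -0.33660 / -0.29154 = 1.155.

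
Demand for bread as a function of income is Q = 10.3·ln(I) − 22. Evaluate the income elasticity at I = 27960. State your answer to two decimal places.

0.12

At I = 27960: Q = 83.457.
dQ/dI = 10.3/I = 0.000368383 at this income.
η = (dQ/dI)·(I/Q) = 0.000368383 × (27960/83.457) = 0.12.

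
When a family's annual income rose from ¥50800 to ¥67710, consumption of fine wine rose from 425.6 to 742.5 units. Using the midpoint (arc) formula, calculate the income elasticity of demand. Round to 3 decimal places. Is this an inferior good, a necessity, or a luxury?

ΔQ = 742.5 − 425.6 = 316.9; midpoint Q̄ = (425.6 + 742.5)/2 = 584.05.
ΔI = 67710 − 50800 = 16910; midpoint Ī = (50800 + 67710)/2 = 59255.
η = (ΔQ/Q̄) ÷ (ΔI/Ī) = (316.9/584.05) ÷ (16910/59255) = 1.901.
η > 1 ⇒ luxury.

1.901 (luxury)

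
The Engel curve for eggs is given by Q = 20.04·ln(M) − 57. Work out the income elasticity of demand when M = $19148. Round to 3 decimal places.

At M = 19148: Q = 140.593.
dQ/dM = 20.04/M = 0.00104658 at this income.
η = (dQ/dM)·(M/Q) = 0.00104658 × (19148/140.593) = 0.143.

0.143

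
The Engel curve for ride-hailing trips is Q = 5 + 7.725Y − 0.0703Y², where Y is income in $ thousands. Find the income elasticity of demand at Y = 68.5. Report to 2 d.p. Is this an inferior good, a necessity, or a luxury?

At Y = 68.5: Q = 204.2973.
dQ/dY = 7.725 − 0.1406Y = -1.90610.
η = (dQ/dY)·(Y/Q) = -1.90610 × (68.5/204.2973) = -0.64.
η < 0 ⇒ inferior good.

-0.64 (inferior good)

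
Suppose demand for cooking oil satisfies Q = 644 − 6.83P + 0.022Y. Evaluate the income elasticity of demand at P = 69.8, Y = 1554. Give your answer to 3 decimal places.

0.170

At P = 69.8, Y = 1554: Q = 201.454.
Holding P constant, ∂Q/∂Y = 0.022.
η_Y = (∂Q/∂Y)·(Y/Q) = 0.022 × (1554/201.454) = 0.170.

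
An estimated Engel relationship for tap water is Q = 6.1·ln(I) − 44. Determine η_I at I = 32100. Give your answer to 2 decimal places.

0.32

At I = 32100: Q = 19.297.
dQ/dI = 6.1/I = 0.000190031 at this income.
η = (dQ/dI)·(I/Q) = 0.000190031 × (32100/19.297) = 0.32.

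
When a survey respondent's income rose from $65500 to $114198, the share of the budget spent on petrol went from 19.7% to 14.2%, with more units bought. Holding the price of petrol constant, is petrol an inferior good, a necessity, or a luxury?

necessity

Quantity rises but the budget share falls as income rises, so 0 < η < 1.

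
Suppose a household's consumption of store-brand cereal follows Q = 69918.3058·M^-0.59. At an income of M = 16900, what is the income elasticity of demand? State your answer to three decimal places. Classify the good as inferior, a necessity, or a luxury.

-0.590 (inferior good)

For Q = A·M^β the income elasticity is constant and equal to β.
Here β = -0.59, so η = -0.590.
Since η < 0, the good is an inferior good.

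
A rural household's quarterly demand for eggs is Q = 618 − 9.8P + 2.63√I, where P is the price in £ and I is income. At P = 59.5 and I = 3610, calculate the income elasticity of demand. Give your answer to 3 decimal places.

0.410

At P = 59.5, I = 3610: Q = 192.919.
Holding P constant, ∂Q/∂I = 2.63/(2√I) = 0.0218863.
η_I = (∂Q/∂I)·(I/Q) = 0.0218863 × (3610/192.919) = 0.410.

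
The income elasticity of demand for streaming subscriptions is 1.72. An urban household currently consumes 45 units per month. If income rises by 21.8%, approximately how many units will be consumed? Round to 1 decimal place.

%ΔQ ≈ η × %ΔI = 1.72 × 21.8% = 37.496%.
New Q ≈ 45 × (1 + 0.37496) = 61.9.

61.9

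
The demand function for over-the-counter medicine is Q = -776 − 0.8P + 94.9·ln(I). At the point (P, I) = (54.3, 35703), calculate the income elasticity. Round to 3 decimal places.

At P = 54.3, I = 35703: Q = 175.396.
Holding P constant, ∂Q/∂I = 94.9/I = 0.00265804.
η_I = (∂Q/∂I)·(I/Q) = 0.00265804 × (35703/175.396) = 0.541.

0.541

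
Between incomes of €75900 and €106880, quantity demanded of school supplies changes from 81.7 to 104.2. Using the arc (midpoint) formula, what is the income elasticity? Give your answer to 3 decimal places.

ΔQ = 104.2 − 81.7 = 22.5; midpoint Q̄ = (81.7 + 104.2)/2 = 92.95.
ΔI = 106880 − 75900 = 30980; midpoint Ī = (75900 + 106880)/2 = 91390.
η = (ΔQ/Q̄) ÷ (ΔI/Ī) = (22.5/92.95) ÷ (30980/91390) = 0.714.

0.714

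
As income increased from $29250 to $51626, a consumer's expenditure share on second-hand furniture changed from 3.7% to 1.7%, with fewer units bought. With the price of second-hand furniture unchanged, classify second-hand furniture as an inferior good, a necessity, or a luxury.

inferior good

Quantity demanded falls as income rises, so η < 0.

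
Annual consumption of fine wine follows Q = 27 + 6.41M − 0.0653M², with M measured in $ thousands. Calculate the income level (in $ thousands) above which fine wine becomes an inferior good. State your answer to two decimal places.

49.08

dQ/dM = 6.41 − 0.1306M.
The good is inferior where dQ/dM < 0. Setting dQ/dM = 0 gives M = 6.41 / 0.1306 = 49.08.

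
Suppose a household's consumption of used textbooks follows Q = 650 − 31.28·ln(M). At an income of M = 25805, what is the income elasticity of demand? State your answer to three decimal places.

-0.094

At M = 25805: Q = 332.248.
dQ/dM = -31.28/M = -0.00121217 at this income.
η = (dQ/dM)·(M/Q) = -0.00121217 × (25805/332.248) = -0.094.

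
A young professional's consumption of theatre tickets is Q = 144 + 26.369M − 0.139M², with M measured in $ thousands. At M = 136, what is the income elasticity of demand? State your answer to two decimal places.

-1.34

At M = 136: Q = 1159.2400.
dQ/dM = 26.369 − 0.278M = -11.43900.
η = (dQ/dM)·(M/Q) = -11.43900 × (136/1159.2400) = -1.34.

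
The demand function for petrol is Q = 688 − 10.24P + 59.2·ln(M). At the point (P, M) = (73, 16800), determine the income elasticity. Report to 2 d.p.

At P = 73, M = 16800: Q = 516.445.
Holding P constant, ∂Q/∂M = 59.2/M = 0.00352381.
η_M = (∂Q/∂M)·(M/Q) = 0.00352381 × (16800/516.445) = 0.11.

0.11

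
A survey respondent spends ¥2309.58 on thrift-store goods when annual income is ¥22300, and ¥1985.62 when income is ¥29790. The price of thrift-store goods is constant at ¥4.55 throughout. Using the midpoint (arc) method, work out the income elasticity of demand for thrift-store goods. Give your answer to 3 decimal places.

With a constant price, Q₁ = 2309.58/4.55 = 507.600 and Q₂ = 1985.62/4.55 = 436.400 (equivalently, work directly with expenditure since P cancels).
Midpoint %ΔQ = (1985.62 − 2309.58)/2147.60 = -0.15085; midpoint %ΔI = (29790 − 22300)/26045 = 0.28758.
η = -0.15085 / 0.28758 = -0.525.

-0.525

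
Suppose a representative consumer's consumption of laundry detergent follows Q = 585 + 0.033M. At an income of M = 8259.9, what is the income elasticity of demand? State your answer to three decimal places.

0.318

At M = 8259.9: Q = 857.577.
dQ/dM = 0.033.
η = (dQ/dM)·(M/Q) = 0.033 × (8259.9/857.577) = 0.318.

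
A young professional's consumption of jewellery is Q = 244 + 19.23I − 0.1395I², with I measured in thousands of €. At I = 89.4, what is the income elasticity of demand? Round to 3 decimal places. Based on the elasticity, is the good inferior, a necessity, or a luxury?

At I = 89.4: Q = 848.2278.
dQ/dI = 19.23 − 0.279I = -5.71260.
η = (dQ/dI)·(I/Q) = -5.71260 × (89.4/848.2278) = -0.602.
η < 0 ⇒ inferior good.

-0.602 (inferior good)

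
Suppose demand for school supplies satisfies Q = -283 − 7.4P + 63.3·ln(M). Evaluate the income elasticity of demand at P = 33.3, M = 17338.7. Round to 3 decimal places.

0.716

At P = 33.3, M = 17338.7: Q = 88.432.
Holding P constant, ∂Q/∂M = 63.3/M = 0.00365079.
η_M = (∂Q/∂M)·(M/Q) = 0.00365079 × (17338.7/88.432) = 0.716.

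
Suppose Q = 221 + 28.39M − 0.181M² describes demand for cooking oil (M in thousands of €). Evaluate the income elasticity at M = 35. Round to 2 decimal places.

At M = 35: Q = 992.9250.
dQ/dM = 28.39 − 0.362M = 15.72000.
η = (dQ/dM)·(M/Q) = 15.72000 × (35/992.9250) = 0.55.

0.55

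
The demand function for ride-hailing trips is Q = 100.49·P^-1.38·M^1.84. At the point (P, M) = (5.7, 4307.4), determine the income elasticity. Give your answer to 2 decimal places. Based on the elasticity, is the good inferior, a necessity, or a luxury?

For a multiplicative demand Q = A·P^α·M^β, the income elasticity is β everywhere.
Here β = 1.84, so η = 1.84.
Since η > 1, this is a luxury.

1.84 (luxury)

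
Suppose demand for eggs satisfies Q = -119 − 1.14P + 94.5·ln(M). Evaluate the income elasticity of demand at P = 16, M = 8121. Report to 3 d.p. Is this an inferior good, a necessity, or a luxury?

0.132 (necessity)

At P = 16, M = 8121: Q = 713.469.
Holding P constant, ∂Q/∂M = 94.5/M = 0.0116365.
η_M = (∂Q/∂M)·(M/Q) = 0.0116365 × (8121/713.469) = 0.132.
Since 0 < η < 1, this is a necessity.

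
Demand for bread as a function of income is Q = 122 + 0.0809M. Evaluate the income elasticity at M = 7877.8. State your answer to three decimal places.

0.839

At M = 7877.8: Q = 759.314.
dQ/dM = 0.0809.
η = (dQ/dM)·(M/Q) = 0.0809 × (7877.8/759.314) = 0.839.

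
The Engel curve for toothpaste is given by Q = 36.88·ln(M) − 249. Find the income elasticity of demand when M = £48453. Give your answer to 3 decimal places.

At M = 48453: Q = 148.874.
dQ/dM = 36.88/M = 0.00076115 at this income.
η = (dQ/dM)·(M/Q) = 0.00076115 × (48453/148.874) = 0.248.

0.248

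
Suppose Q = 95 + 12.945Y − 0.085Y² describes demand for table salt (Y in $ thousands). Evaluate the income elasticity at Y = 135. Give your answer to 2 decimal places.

At Y = 135: Q = 293.4500.
dQ/dY = 12.945 − 0.17Y = -10.00500.
η = (dQ/dY)·(Y/Q) = -10.00500 × (135/293.4500) = -4.60.

-4.60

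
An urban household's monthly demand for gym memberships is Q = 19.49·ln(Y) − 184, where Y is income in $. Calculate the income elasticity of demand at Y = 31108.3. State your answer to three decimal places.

1.106

At Y = 31108.3: Q = 17.629.
dQ/dY = 19.49/Y = 0.000626521 at this income.
η = (dQ/dY)·(Y/Q) = 0.000626521 × (31108.3/17.629) = 1.106.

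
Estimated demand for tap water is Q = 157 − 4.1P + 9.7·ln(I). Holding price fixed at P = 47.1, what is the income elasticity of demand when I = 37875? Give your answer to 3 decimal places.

At P = 47.1, I = 37875: Q = 66.148.
Holding P constant, ∂Q/∂I = 9.7/I = 0.000256106.
η_I = (∂Q/∂I)·(I/Q) = 0.000256106 × (37875/66.148) = 0.147.

0.147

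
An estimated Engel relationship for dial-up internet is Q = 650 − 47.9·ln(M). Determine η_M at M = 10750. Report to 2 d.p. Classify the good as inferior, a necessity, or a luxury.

-0.23 (inferior good)

At M = 10750: Q = 205.361.
dQ/dM = -47.9/M = -0.00445581 at this income.
η = (dQ/dM)·(M/Q) = -0.00445581 × (10750/205.361) = -0.23.
Since η < 0, the good is an inferior good.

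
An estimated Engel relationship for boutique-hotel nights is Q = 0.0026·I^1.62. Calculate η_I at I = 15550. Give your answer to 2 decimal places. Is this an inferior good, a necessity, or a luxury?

For Q = A·I^β the income elasticity is constant and equal to β.
Here β = 1.62, so η = 1.62.
Since η > 1, the good is a luxury.

1.62 (luxury)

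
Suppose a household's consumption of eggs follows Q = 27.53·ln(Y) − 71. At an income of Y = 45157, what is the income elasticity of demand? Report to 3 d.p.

0.123

At Y = 45157: Q = 224.064.
dQ/dY = 27.53/Y = 0.000609651 at this income.
η = (dQ/dY)·(Y/Q) = 0.000609651 × (45157/224.064) = 0.123.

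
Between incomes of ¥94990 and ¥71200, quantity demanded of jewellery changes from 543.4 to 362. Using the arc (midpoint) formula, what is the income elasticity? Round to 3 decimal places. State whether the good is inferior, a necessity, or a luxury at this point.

ΔQ = 362 − 543.4 = -181.4; midpoint Q̄ = (543.4 + 362)/2 = 452.7.
ΔI = 71200 − 94990 = -23790; midpoint Ī = (94990 + 71200)/2 = 83095.
η = (ΔQ/Q̄) ÷ (ΔI/Ī) = (-181.4/452.7) ÷ (-23790/83095) = 1.400.
η > 1 ⇒ luxury.

1.400 (luxury)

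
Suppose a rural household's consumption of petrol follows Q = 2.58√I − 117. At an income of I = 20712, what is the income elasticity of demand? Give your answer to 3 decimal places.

At I = 20712: Q = 254.305.
dQ/dI = 2.58/(2√I) = 0.00896352 at this income.
η = (dQ/dI)·(I/Q) = 0.00896352 × (20712/254.305) = 0.730.

0.730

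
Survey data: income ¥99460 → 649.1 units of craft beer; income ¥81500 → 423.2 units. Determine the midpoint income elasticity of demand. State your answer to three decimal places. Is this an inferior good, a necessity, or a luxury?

ΔQ = 423.2 − 649.1 = -225.9; midpoint Q̄ = (649.1 + 423.2)/2 = 536.15.
ΔI = 81500 − 99460 = -17960; midpoint Ī = (99460 + 81500)/2 = 90480.
η = (ΔQ/Q̄) ÷ (ΔI/Ī) = (-225.9/536.15) ÷ (-17960/90480) = 2.123.
η > 1 ⇒ luxury.

2.123 (luxury)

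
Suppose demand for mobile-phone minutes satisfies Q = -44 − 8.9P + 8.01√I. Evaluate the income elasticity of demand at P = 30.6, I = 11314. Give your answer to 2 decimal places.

0.80

At P = 30.6, I = 11314: Q = 535.662.
Holding P constant, ∂Q/∂I = 8.01/(2√I) = 0.0376526.
η_I = (∂Q/∂I)·(I/Q) = 0.0376526 × (11314/535.662) = 0.80.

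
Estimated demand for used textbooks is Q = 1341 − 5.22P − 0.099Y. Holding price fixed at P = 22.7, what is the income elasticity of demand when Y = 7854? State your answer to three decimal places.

-1.747

At P = 22.7, Y = 7854: Q = 444.960.
Holding P constant, ∂Q/∂Y = −0.099.
η_Y = (∂Q/∂Y)·(Y/Q) = -0.099 × (7854/444.960) = -1.747.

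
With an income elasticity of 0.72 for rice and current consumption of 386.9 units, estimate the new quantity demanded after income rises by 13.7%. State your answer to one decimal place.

%ΔQ ≈ η × %ΔI = 0.72 × 13.7% = 9.864%.
New Q ≈ 386.9 × (1 + 0.09864) = 425.1.

425.1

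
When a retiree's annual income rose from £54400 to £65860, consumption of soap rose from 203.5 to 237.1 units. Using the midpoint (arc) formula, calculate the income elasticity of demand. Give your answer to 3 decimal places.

0.800

ΔQ = 237.1 − 203.5 = 33.6; midpoint Q̄ = (203.5 + 237.1)/2 = 220.3.
ΔI = 65860 − 54400 = 11460; midpoint Ī = (54400 + 65860)/2 = 60130.
η = (ΔQ/Q̄) ÷ (ΔI/Ī) = (33.6/220.3) ÷ (11460/60130) = 0.800.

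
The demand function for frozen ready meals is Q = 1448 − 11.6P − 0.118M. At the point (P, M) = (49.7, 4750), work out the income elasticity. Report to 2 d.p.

At P = 49.7, M = 4750: Q = 310.980.
Holding P constant, ∂Q/∂M = −0.118.
η_M = (∂Q/∂M)·(M/Q) = -0.118 × (4750/310.980) = -1.80.

-1.80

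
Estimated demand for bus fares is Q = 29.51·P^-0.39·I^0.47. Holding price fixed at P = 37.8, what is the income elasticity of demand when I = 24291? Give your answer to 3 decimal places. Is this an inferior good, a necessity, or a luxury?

0.470 (necessity)

For a multiplicative demand Q = A·P^α·I^β, the income elasticity is β everywhere.
Here β = 0.47, so η = 0.470.
Since 0 < η < 1, this is a necessity.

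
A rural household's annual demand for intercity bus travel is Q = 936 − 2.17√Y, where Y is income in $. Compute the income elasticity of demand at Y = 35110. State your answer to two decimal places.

-0.38

At Y = 35110: Q = 529.393.
dQ/dY = -2.17/(2√Y) = -0.00579048 at this income.
η = (dQ/dY)·(Y/Q) = -0.00579048 × (35110/529.393) = -0.38.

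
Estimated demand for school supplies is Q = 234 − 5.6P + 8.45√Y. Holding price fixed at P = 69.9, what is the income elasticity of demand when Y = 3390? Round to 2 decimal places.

At P = 69.9, Y = 3390: Q = 334.550.
Holding P constant, ∂Q/∂Y = 8.45/(2√Y) = 0.0725649.
η_Y = (∂Q/∂Y)·(Y/Q) = 0.0725649 × (3390/334.550) = 0.74.

0.74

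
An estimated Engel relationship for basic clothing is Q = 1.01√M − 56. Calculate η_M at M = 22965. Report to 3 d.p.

0.788

At M = 22965: Q = 97.057.
dQ/dM = 1.01/(2√M) = 0.00333241 at this income.
η = (dQ/dM)·(M/Q) = 0.00333241 × (22965/97.057) = 0.788.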